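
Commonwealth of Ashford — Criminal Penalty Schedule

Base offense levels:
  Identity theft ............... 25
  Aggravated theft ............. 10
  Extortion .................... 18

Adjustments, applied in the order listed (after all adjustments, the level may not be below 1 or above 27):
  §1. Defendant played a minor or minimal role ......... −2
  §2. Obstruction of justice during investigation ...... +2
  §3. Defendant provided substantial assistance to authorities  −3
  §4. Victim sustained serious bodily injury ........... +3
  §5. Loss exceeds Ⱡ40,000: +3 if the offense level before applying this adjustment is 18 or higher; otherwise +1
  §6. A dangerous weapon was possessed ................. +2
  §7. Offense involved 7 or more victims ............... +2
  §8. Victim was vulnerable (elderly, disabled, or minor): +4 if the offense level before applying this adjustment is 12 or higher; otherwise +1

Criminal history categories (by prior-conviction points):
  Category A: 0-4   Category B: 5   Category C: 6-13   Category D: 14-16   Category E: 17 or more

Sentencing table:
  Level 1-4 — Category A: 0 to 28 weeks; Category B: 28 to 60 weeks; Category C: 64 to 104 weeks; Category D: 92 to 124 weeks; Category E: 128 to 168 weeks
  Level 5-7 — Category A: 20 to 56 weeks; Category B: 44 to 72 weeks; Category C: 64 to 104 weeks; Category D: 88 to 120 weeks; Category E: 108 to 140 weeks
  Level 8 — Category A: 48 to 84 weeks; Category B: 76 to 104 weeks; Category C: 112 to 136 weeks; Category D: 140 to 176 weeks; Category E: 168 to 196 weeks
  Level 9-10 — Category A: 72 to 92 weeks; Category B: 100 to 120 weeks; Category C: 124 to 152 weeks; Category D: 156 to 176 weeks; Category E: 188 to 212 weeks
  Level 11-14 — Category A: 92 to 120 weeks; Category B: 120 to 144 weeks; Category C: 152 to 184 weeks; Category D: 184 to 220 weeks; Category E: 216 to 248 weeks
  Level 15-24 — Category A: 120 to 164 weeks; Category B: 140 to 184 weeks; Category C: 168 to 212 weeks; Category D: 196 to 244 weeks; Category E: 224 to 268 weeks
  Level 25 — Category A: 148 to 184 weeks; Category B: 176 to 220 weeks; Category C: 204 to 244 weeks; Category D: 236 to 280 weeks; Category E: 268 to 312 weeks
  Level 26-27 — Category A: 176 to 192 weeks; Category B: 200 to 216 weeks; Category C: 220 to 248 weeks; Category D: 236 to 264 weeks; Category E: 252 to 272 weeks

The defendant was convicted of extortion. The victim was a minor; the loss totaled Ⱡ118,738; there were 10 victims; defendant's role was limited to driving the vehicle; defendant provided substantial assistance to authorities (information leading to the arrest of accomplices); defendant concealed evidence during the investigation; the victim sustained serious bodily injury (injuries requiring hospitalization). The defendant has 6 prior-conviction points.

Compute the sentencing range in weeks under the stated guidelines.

220-248 weeks

Base offense level for extortion: 18.
§1 applies: 18 − 2 = 16.
§2 applies: 16 + 2 = 18.
§3 applies: 18 − 3 = 15.
§4 applies: 15 + 3 = 18.
§5 applies (level before this adjustment is 18 ≥ 18, so +3): 18 + 3 = 21.
§7 applies: 21 + 2 = 23.
§8 applies (level before this adjustment is 23 ≥ 12, so +4): 23 + 4 = 27.
Final offense level: 27.
Criminal history: 6 prior points → Category C (6-13).
Level 27 falls in the 26-27 band.
Grid: Level 26-27 × Category C = 220-248 weeks.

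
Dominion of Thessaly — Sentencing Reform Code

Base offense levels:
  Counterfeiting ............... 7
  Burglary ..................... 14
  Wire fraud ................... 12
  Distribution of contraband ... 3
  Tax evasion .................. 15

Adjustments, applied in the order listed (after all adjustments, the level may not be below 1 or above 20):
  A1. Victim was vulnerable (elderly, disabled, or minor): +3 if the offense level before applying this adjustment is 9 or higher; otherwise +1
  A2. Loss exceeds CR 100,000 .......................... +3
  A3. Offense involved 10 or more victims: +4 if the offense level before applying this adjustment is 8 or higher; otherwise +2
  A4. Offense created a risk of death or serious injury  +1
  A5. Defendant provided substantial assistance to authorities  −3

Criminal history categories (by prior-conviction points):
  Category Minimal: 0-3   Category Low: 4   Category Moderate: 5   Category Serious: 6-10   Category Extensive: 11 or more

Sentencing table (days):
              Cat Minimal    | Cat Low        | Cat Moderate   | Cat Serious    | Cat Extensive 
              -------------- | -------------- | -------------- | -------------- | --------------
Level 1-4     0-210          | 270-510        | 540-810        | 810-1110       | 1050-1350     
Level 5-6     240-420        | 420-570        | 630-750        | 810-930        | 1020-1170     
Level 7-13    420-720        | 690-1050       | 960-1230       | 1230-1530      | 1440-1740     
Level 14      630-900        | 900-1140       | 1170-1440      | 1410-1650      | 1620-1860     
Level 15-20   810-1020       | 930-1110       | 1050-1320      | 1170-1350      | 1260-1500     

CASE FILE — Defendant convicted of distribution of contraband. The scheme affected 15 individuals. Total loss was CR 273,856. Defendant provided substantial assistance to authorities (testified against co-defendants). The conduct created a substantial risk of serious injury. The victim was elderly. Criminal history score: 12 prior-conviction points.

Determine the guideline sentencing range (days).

Base offense level for distribution of contraband: 3.
A1 applies (level before this adjustment is 3 < 9, so +1): 3 + 1 = 4.
A2 applies: 4 + 3 = 7.
A3 applies (level before this adjustment is 7 < 8, so +2): 7 + 2 = 9.
A4 applies: 9 + 1 = 10.
A5 applies: 10 − 3 = 7.
Final offense level: 7.
Criminal history: 12 prior points → Category Extensive (11+).
Level 7 falls in the 7-13 band.
Grid: Level 7-13 × Category Extensive = 1440-1740 days.

1440-1740 days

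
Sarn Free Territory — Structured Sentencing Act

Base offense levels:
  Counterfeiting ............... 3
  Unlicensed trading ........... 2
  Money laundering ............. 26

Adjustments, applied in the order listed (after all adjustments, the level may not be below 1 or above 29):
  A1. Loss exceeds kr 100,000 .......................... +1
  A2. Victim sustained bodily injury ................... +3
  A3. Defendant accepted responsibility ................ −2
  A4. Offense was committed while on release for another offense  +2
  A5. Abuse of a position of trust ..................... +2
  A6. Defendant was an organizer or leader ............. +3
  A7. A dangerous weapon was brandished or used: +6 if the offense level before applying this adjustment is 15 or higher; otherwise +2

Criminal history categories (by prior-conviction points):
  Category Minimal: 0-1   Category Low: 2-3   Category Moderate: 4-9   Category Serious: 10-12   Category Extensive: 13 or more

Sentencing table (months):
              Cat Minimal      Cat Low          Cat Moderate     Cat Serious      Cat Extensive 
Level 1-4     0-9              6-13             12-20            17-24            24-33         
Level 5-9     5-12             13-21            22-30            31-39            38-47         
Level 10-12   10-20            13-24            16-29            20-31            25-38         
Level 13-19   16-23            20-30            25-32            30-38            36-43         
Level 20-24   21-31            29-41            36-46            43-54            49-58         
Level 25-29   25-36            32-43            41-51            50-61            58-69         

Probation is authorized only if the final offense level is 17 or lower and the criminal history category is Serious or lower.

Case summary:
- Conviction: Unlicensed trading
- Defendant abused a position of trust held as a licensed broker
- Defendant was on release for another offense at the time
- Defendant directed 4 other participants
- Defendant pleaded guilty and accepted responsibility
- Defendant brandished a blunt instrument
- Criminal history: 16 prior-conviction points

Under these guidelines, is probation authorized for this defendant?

Base offense level for unlicensed trading: 2.
A1 does not apply.
A3 applies: 2 − 2 = 0.
A4 applies: 0 + 2 = 2.
A5 applies: 2 + 2 = 4.
A6 applies: 4 + 3 = 7.
A7 applies (level before this adjustment is 7 < 15, so +2): 7 + 2 = 9.
Final offense level: 9.
Criminal history: 16 prior points → Category Extensive (13+).
Level 9 falls in the 5-9 band.
Grid: Level 5-9 × Category Extensive = 38-47 months.
Probation check: level 9 ≤ 17 and category Extensive > Serious → not eligible.

No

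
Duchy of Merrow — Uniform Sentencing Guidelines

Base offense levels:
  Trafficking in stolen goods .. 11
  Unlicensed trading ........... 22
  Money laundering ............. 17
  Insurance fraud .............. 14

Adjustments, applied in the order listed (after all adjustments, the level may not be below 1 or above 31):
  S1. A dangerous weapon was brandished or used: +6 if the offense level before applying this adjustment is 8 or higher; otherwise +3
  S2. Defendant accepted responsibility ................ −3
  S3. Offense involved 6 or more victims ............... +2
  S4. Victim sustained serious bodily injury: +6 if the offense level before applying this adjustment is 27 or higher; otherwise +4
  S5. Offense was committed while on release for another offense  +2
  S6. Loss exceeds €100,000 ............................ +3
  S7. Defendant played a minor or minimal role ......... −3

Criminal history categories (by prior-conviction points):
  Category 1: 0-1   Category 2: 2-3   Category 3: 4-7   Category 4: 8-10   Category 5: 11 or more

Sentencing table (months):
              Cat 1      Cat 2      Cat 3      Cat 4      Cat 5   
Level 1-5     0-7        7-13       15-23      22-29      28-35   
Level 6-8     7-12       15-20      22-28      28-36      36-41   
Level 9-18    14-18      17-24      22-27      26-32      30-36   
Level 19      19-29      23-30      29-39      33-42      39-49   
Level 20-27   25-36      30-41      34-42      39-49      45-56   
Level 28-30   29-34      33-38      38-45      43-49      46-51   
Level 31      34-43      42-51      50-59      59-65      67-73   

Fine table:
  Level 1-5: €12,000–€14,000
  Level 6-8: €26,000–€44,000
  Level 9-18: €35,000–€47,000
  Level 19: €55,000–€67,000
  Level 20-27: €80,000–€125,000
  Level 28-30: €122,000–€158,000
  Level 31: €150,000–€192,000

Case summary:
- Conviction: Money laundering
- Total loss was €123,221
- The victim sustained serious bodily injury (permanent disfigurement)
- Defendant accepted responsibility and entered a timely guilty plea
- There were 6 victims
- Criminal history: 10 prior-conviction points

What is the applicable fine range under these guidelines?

Base offense level for money laundering: 17.
S1 does not apply.
S2 applies: 17 − 3 = 14.
S3 applies: 14 + 2 = 16.
S4 applies (level before this adjustment is 16 < 27, so +4): 16 + 4 = 20.
S6 applies: 20 + 3 = 23.
S7 does not apply.
Final offense level: 23.
Level 23 falls in the 20-27 band.
Fine table: Level 20-27 → €80,000–€125,000.

€80,000–€125,000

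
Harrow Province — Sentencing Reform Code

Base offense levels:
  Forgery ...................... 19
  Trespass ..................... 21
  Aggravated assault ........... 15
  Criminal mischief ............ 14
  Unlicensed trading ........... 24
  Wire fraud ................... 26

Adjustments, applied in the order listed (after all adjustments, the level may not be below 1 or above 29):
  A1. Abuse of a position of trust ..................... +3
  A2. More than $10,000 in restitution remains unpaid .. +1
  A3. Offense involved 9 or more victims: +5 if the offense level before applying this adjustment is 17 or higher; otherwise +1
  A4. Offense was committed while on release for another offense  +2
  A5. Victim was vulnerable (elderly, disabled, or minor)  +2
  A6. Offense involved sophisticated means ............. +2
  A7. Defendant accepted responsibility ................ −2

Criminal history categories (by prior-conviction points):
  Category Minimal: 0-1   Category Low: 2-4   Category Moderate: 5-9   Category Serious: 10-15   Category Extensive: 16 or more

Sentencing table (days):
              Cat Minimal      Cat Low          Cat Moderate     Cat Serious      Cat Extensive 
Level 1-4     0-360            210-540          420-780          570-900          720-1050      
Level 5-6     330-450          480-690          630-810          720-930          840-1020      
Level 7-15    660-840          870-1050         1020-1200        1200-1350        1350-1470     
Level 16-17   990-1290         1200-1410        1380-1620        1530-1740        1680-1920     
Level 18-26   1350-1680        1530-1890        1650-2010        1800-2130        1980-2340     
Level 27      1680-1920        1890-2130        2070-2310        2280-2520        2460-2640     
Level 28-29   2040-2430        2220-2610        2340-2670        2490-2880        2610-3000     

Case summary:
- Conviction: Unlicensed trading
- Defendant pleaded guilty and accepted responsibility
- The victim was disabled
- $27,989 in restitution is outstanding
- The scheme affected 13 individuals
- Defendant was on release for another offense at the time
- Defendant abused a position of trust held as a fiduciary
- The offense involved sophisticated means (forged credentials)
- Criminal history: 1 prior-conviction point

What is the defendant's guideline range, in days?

Base offense level for unlicensed trading: 24.
A1 applies: 24 + 3 = 27.
A2 applies: 27 + 1 = 28.
A3 applies (level before this adjustment is 28 ≥ 17, so +5): 28 + 5 = 33.
A4 applies: 33 + 2 = 35.
A5 applies: 35 + 2 = 37.
A6 applies: 37 + 2 = 39.
A7 applies: 39 − 2 = 37.
Level 37 exceeds the maximum of 29; capped at 29.
Final offense level: 29.
Criminal history: 1 prior point → Category Minimal (0-1).
Level 29 falls in the 28-29 band.
Grid: Level 28-29 × Category Minimal = 2040-2430 days.

2040-2430 days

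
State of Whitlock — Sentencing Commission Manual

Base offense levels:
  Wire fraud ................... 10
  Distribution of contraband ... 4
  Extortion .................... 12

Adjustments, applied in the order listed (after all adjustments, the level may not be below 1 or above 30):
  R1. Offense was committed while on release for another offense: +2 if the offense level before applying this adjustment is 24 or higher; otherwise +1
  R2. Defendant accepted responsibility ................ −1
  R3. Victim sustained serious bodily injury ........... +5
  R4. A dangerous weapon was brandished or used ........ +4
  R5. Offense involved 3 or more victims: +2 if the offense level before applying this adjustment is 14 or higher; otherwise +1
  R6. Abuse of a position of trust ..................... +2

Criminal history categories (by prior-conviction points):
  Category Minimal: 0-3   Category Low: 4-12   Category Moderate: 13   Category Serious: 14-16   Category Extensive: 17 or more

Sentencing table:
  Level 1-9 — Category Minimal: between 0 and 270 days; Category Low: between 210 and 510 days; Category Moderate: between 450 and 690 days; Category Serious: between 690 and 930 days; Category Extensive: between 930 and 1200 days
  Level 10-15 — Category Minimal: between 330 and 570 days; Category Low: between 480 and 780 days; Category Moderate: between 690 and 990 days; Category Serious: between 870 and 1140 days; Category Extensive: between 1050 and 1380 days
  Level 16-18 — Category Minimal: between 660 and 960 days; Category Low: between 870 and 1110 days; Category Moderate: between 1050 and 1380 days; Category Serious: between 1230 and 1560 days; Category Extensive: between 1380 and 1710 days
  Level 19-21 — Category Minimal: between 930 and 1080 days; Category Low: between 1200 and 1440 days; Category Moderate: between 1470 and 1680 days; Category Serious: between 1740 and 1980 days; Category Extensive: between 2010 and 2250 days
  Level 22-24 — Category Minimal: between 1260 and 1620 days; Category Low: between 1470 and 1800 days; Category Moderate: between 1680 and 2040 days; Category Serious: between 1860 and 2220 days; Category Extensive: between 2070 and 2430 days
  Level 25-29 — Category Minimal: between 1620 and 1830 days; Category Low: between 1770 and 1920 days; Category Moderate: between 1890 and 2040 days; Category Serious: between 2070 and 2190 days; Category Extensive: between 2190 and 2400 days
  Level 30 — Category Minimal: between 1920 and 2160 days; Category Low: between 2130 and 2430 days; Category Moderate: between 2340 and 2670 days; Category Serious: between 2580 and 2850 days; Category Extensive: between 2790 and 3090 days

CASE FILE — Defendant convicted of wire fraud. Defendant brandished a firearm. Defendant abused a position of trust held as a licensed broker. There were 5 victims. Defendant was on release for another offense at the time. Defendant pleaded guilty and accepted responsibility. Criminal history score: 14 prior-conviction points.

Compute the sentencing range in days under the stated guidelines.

1230-1560 days

Base offense level for wire fraud: 10.
R1 applies (level before this adjustment is 10 < 24, so +1): 10 + 1 = 11.
R2 applies: 11 − 1 = 10.
R4 applies: 10 + 4 = 14.
R5 applies (level before this adjustment is 14 ≥ 14, so +2): 14 + 2 = 16.
R6 applies: 16 + 2 = 18.
Final offense level: 18.
Criminal history: 14 prior points → Category Serious (14-16).
Level 18 falls in the 16-18 band.
Grid: Level 16-18 × Category Serious = 1230-1560 days.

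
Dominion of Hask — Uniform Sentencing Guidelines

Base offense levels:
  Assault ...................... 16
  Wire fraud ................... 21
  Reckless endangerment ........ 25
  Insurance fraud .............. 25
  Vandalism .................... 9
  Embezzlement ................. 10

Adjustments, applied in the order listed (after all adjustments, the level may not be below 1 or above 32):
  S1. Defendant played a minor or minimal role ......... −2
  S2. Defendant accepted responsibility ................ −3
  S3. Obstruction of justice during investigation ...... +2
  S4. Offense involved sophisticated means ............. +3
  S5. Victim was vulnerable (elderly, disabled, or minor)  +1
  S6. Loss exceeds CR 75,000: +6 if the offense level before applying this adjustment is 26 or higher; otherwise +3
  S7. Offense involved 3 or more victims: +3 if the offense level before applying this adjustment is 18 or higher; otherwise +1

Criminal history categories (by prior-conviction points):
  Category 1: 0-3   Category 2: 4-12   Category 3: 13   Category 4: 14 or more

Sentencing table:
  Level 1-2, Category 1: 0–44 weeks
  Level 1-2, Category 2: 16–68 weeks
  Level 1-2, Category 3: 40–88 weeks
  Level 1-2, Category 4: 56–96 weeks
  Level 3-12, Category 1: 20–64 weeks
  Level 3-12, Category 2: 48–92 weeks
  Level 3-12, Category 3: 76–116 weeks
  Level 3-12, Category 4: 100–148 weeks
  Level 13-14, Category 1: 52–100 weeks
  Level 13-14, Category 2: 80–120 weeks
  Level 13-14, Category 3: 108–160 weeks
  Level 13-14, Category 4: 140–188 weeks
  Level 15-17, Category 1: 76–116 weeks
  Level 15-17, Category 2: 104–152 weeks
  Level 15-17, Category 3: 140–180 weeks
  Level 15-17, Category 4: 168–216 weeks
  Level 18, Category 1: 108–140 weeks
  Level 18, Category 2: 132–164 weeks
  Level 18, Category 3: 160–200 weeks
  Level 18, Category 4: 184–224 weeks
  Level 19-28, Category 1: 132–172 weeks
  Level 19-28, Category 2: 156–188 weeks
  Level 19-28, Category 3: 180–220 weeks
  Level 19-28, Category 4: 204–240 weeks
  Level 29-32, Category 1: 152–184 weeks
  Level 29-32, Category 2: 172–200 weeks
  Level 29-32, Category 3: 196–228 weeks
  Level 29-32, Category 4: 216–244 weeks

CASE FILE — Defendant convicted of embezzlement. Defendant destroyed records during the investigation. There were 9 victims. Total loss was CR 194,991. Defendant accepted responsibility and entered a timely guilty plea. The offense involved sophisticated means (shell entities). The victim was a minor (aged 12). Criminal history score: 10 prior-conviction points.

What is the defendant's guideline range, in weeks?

104-152 weeks

Base offense level for embezzlement: 10.
S2 applies: 10 − 3 = 7.
S3 applies: 7 + 2 = 9.
S4 applies: 9 + 3 = 12.
S5 applies: 12 + 1 = 13.
S6 applies (level before this adjustment is 13 < 26, so +3): 13 + 3 = 16.
S7 applies (level before this adjustment is 16 < 18, so +1): 16 + 1 = 17.
Final offense level: 17.
Criminal history: 10 prior points → Category 2 (4-12).
Level 17 falls in the 15-17 band.
Grid: Level 15-17 × Category 2 = 104-152 weeks.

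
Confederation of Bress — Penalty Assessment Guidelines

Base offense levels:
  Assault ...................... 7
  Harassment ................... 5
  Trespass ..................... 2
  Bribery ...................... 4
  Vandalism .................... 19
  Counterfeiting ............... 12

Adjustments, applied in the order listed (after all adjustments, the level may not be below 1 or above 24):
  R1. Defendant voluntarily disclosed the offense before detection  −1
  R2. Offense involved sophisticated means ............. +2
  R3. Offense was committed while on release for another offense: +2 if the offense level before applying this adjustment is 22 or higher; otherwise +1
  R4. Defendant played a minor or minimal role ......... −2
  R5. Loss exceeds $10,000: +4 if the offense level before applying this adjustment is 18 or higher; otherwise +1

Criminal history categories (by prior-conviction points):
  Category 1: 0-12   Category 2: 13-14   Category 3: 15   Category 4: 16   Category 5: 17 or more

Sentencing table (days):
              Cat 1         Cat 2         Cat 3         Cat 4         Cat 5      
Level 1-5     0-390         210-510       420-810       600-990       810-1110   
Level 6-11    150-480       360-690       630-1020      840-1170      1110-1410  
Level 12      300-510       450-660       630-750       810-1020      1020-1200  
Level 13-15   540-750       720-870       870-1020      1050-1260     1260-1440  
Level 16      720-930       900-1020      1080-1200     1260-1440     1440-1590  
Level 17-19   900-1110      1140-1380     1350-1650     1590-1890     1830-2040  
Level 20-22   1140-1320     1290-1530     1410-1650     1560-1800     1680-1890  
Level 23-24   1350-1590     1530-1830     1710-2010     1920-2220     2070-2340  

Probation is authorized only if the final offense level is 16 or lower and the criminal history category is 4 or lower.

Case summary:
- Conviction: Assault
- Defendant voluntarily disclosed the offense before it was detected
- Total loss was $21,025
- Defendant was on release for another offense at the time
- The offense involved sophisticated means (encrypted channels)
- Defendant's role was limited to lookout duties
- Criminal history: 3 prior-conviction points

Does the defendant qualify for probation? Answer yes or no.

Yes

Base offense level for assault: 7.
R1 applies: 7 − 1 = 6.
R2 applies: 6 + 2 = 8.
R3 applies (level before this adjustment is 8 < 22, so +1): 8 + 1 = 9.
R4 applies: 9 − 2 = 7.
R5 applies (level before this adjustment is 7 < 18, so +1): 7 + 1 = 8.
Final offense level: 8.
Criminal history: 3 prior points → Category 1 (0-12).
Level 8 falls in the 6-11 band.
Grid: Level 6-11 × Category 1 = 150-480 days.
Probation check: level 8 ≤ 16 and category 1 ≤ 4 → eligible.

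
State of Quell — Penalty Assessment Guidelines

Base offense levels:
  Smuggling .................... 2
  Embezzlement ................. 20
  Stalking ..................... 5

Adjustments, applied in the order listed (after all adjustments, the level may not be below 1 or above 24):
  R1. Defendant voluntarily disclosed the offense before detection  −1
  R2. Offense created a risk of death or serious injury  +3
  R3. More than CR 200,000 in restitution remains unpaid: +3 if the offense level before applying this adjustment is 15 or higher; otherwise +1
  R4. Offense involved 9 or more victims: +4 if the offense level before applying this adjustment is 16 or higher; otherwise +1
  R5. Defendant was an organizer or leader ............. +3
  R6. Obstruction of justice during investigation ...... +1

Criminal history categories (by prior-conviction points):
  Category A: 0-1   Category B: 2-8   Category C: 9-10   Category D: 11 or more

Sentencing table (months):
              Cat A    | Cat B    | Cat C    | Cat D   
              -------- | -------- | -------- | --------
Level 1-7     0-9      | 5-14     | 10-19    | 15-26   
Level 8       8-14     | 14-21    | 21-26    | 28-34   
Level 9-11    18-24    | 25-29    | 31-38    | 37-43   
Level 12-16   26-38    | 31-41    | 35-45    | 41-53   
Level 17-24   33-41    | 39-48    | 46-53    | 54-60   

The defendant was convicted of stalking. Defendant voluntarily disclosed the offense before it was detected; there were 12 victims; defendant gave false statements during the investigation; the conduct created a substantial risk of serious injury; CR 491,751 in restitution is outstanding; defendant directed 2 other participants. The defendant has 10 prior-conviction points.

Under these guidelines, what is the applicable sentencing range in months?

Base offense level for stalking: 5.
R1 applies: 5 − 1 = 4.
R2 applies: 4 + 3 = 7.
R3 applies (level before this adjustment is 7 < 15, so +1): 7 + 1 = 8.
R4 applies (level before this adjustment is 8 < 16, so +1): 8 + 1 = 9.
R5 applies: 9 + 3 = 12.
R6 applies: 12 + 1 = 13.
Final offense level: 13.
Criminal history: 10 prior points → Category C (9-10).
Level 13 falls in the 12-16 band.
Grid: Level 12-16 × Category C = 35-45 months.

35-45 months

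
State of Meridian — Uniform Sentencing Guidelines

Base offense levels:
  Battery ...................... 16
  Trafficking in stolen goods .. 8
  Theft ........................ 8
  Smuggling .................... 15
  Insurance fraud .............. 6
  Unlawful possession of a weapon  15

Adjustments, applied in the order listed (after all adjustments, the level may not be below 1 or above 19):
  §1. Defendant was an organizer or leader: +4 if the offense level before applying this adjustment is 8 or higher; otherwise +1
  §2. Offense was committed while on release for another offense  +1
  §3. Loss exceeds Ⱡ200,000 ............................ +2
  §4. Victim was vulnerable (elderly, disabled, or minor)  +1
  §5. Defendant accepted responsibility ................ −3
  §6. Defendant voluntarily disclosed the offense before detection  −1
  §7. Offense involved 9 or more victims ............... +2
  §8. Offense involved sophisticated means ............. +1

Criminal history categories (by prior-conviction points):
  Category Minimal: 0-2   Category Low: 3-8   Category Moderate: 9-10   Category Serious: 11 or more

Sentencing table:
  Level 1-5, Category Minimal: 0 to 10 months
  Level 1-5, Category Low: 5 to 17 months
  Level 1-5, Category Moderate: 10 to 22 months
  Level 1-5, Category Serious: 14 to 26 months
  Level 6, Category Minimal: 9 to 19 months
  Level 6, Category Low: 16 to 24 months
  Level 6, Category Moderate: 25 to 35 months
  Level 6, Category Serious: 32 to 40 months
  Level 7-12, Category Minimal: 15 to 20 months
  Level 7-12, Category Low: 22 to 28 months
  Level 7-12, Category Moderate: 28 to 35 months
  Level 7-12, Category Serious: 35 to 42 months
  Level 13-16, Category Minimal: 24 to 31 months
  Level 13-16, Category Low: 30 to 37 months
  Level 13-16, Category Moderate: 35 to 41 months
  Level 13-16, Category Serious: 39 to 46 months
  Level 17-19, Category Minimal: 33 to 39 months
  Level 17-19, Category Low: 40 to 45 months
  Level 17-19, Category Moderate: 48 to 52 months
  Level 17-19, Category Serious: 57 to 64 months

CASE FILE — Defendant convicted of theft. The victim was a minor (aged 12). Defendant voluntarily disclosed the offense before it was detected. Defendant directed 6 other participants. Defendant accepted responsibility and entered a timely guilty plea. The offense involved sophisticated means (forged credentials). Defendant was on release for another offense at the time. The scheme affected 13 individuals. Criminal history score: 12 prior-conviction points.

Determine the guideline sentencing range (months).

39-46 months

Base offense level for theft: 8.
§1 applies (level before this adjustment is 8 ≥ 8, so +4): 8 + 4 = 12.
§2 applies: 12 + 1 = 13.
§4 applies: 13 + 1 = 14.
§5 applies: 14 − 3 = 11.
§6 applies: 11 − 1 = 10.
§7 applies: 10 + 2 = 12.
§8 applies: 12 + 1 = 13.
Final offense level: 13.
Criminal history: 12 prior points → Category Serious (11+).
Level 13 falls in the 13-16 band.
Grid: Level 13-16 × Category Serious = 39-46 months.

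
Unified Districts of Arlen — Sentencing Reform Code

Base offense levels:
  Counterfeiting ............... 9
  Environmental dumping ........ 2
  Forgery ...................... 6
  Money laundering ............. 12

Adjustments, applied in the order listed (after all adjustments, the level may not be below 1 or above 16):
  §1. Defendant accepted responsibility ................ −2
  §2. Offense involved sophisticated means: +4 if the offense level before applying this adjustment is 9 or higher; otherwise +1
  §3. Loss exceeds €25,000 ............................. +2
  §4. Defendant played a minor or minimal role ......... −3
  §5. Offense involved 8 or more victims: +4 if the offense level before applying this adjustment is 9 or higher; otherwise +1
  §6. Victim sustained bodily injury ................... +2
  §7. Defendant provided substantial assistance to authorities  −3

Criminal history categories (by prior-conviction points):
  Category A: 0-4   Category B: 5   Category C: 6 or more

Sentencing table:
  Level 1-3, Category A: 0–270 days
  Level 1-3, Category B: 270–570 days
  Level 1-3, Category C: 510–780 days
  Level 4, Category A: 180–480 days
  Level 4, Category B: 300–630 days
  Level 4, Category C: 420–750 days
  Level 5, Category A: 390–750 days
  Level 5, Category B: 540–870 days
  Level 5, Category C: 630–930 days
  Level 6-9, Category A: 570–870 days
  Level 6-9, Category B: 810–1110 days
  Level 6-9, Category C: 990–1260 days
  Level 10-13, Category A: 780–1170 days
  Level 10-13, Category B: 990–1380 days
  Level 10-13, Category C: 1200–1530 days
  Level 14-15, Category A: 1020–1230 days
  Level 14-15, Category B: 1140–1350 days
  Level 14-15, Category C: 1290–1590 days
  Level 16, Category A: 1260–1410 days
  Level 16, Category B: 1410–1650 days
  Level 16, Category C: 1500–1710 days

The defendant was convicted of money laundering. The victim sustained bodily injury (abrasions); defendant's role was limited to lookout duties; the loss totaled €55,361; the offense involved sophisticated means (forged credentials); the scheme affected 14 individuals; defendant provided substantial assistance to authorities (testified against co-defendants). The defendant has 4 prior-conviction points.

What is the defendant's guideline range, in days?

Base offense level for money laundering: 12.
§2 applies (level before this adjustment is 12 ≥ 9, so +4): 12 + 4 = 16.
§3 applies: 16 + 2 = 18.
§4 applies: 18 − 3 = 15.
§5 applies (level before this adjustment is 15 ≥ 9, so +4): 15 + 4 = 19.
§6 applies: 19 + 2 = 21.
§7 applies: 21 − 3 = 18.
Level 18 exceeds the maximum of 16; capped at 16.
Final offense level: 16.
Criminal history: 4 prior points → Category A (0-4).
Level 16 falls in the 16 band.
Grid: Level 16 × Category A = 1260-1410 days.

1260-1410 days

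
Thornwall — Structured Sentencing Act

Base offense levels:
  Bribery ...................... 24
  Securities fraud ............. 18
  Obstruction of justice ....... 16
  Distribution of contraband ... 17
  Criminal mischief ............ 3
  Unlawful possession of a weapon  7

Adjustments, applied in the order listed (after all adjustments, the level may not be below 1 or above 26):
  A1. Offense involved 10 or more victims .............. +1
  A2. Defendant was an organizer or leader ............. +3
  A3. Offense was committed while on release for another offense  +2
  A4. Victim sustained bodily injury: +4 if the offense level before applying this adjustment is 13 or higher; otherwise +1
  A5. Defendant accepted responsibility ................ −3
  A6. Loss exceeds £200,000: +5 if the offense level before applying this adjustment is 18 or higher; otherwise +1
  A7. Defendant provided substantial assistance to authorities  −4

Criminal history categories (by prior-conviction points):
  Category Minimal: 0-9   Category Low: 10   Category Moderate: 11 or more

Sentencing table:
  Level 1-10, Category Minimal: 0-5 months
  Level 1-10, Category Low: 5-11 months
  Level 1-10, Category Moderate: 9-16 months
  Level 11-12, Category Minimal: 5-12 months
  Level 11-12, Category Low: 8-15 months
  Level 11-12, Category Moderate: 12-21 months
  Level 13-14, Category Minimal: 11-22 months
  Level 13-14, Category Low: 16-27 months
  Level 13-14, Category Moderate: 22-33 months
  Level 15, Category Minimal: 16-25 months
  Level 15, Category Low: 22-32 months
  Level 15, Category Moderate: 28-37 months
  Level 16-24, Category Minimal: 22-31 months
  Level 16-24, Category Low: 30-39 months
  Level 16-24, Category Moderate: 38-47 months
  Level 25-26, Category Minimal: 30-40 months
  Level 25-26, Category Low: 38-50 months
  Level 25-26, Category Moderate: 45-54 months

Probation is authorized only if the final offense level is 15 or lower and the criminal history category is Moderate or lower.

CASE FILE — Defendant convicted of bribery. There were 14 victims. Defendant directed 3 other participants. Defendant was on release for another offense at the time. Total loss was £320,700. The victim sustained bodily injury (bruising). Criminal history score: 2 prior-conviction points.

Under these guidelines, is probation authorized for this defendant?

No

Base offense level for bribery: 24.
A1 applies: 24 + 1 = 25.
A2 applies: 25 + 3 = 28.
A3 applies: 28 + 2 = 30.
A4 applies (level before this adjustment is 30 ≥ 13, so +4): 30 + 4 = 34.
A6 applies (level before this adjustment is 34 ≥ 18, so +5): 34 + 5 = 39.
Level 39 exceeds the maximum of 26; capped at 26.
Final offense level: 26.
Criminal history: 2 prior points → Category Minimal (0-9).
Level 26 falls in the 25-26 band.
Grid: Level 25-26 × Category Minimal = 30-40 months.
Probation check: level 26 > 15 and category Minimal ≤ Moderate → not eligible.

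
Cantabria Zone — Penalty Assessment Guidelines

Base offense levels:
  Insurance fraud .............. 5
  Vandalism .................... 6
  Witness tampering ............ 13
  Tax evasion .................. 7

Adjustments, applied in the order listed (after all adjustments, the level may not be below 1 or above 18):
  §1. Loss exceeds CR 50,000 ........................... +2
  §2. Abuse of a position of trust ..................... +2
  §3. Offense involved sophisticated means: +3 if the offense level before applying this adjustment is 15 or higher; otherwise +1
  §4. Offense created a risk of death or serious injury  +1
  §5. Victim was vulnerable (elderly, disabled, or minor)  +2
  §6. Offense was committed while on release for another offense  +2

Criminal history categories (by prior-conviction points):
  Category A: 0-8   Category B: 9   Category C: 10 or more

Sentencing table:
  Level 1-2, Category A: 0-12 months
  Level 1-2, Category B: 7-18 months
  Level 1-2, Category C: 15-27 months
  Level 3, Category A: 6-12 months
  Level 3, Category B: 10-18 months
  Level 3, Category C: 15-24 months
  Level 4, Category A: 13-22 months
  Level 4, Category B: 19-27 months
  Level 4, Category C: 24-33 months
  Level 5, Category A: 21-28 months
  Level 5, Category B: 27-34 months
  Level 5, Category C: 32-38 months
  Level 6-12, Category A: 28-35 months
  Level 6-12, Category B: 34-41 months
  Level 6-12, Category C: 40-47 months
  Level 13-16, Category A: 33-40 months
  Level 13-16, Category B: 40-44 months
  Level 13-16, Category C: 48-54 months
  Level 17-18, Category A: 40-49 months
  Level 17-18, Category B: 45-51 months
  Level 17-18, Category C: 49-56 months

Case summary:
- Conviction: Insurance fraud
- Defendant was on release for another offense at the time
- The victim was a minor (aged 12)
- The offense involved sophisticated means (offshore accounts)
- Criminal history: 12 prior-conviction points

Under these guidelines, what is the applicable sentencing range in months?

Base offense level for insurance fraud: 5.
§1 does not apply.
§2 does not apply.
§3 applies (level before this adjustment is 5 < 15, so +1): 5 + 1 = 6.
§5 applies: 6 + 2 = 8.
§6 applies: 8 + 2 = 10.
Final offense level: 10.
Criminal history: 12 prior points → Category C (10+).
Level 10 falls in the 6-12 band.
Grid: Level 6-12 × Category C = 40-47 months.

40-47 months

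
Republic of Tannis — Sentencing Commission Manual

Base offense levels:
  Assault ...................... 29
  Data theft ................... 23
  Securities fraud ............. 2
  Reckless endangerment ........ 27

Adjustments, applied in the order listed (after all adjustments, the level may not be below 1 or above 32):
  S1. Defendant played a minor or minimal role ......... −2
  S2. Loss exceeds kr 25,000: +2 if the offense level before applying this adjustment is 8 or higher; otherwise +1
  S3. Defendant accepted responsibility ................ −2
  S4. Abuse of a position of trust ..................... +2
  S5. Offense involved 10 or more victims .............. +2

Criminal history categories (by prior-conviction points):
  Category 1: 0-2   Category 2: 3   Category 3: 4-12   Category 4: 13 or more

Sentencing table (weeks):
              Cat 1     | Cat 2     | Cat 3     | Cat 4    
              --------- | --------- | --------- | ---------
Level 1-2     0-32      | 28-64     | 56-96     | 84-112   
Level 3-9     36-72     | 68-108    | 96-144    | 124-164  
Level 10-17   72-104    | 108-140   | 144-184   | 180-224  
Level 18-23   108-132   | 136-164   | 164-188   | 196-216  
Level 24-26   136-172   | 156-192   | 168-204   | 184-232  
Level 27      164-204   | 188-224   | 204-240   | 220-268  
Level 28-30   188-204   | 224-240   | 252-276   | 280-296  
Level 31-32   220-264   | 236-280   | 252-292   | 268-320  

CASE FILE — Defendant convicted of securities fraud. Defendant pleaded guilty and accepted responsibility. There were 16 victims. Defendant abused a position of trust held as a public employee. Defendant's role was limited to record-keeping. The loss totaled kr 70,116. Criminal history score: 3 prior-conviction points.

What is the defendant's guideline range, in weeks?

Base offense level for securities fraud: 2.
S1 applies: 2 − 2 = 0.
S2 applies (level before this adjustment is 0 < 8, so +1): 0 + 1 = 1.
S3 applies: 1 − 2 = -1.
S4 applies: -1 + 2 = 1.
S5 applies: 1 + 2 = 3.
Final offense level: 3.
Criminal history: 3 prior points → Category 2 (3).
Level 3 falls in the 3-9 band.
Grid: Level 3-9 × Category 2 = 68-108 weeks.

68-108 weeks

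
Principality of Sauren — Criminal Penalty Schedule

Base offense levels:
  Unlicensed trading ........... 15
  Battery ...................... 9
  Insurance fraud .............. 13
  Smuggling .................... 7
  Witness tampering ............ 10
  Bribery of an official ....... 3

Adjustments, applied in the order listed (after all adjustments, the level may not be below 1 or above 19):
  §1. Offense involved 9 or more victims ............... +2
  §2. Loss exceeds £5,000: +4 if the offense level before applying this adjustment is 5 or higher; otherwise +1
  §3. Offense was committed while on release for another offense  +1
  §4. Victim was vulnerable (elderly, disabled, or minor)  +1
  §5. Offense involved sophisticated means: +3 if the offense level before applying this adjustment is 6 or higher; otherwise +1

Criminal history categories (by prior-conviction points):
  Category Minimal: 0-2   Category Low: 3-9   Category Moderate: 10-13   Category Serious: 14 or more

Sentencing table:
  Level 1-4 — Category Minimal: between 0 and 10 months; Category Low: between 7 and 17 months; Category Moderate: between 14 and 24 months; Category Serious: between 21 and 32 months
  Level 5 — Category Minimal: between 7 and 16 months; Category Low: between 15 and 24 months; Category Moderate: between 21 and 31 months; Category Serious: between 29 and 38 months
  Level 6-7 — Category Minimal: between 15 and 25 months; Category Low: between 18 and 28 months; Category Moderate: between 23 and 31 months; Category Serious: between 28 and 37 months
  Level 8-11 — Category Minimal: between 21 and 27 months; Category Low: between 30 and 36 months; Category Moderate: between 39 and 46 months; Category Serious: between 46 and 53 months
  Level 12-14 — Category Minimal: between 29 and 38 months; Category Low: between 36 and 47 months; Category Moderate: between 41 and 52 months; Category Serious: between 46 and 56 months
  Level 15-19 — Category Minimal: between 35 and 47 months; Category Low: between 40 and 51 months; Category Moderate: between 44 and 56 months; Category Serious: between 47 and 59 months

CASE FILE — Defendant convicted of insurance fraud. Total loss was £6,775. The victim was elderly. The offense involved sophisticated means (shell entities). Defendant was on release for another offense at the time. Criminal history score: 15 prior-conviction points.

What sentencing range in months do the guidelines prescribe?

Base offense level for insurance fraud: 13.
§1 does not apply.
§2 applies (level before this adjustment is 13 ≥ 5, so +4): 13 + 4 = 17.
§3 applies: 17 + 1 = 18.
§4 applies: 18 + 1 = 19.
§5 applies (level before this adjustment is 19 ≥ 6, so +3): 19 + 3 = 22.
Level 22 exceeds the maximum of 19; capped at 19.
Final offense level: 19.
Criminal history: 15 prior points → Category Serious (14+).
Level 19 falls in the 15-19 band.
Grid: Level 15-19 × Category Serious = 47-59 months.

47-59 months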